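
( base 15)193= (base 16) 16B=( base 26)DP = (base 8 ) 553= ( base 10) 363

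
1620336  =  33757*48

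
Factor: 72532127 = 307^1*236261^1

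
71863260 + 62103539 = 133966799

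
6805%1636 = 261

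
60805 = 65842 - 5037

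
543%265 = 13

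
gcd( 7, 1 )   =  1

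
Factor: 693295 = 5^1*313^1*443^1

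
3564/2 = 1782= 1782.00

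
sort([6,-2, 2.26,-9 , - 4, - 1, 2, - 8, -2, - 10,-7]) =[ - 10, -9, - 8, - 7, - 4, - 2,-2,-1,2, 2.26, 6] 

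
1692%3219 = 1692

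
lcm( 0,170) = 0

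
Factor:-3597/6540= - 11/20 = - 2^ (-2)*5^ (-1)*11^1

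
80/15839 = 80/15839 = 0.01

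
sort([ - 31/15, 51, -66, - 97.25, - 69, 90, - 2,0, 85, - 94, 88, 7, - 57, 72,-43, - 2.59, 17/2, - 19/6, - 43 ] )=[ - 97.25, - 94, - 69,-66,  -  57, - 43,  -  43, - 19/6, - 2.59, - 31/15,-2, 0, 7, 17/2,51,72,85,  88, 90]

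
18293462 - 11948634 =6344828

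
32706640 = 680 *48098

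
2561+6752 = 9313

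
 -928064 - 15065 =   -  943129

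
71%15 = 11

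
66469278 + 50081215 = 116550493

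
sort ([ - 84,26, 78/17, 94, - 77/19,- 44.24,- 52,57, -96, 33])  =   [ - 96, - 84, - 52, - 44.24  , - 77/19 , 78/17,26,33,57,  94 ] 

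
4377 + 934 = 5311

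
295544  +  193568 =489112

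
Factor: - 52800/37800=-88/63 = - 2^3* 3^( - 2)*7^( - 1)*11^1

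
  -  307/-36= 307/36 = 8.53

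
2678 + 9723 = 12401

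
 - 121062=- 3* 40354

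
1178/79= 14 + 72/79= 14.91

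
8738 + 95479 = 104217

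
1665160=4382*380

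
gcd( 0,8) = 8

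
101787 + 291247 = 393034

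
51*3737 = 190587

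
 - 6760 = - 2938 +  - 3822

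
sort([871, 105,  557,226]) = [105,226, 557,871]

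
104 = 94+10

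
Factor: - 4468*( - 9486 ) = 42383448 = 2^3*3^2 *17^1*31^1*1117^1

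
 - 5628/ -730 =2814/365 =7.71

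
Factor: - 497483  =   - 7^1 * 71069^1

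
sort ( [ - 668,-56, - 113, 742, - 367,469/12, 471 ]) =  [  -  668, - 367 , - 113, - 56 , 469/12, 471,742]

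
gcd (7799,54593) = 7799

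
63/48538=9/6934 = 0.00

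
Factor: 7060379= 23^1*251^1 * 1223^1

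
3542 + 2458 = 6000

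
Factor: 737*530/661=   2^1*5^1*11^1*53^1*67^1*661^(  -  1) = 390610/661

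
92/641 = 92/641 = 0.14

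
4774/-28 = - 341/2 = - 170.50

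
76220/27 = 2822 + 26/27 =2822.96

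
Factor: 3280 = 2^4*5^1 * 41^1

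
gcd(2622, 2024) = 46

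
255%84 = 3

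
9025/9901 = 9025/9901 = 0.91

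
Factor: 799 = 17^1 * 47^1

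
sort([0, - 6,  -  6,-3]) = [ - 6, - 6, - 3, 0]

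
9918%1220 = 158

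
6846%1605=426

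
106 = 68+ 38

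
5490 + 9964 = 15454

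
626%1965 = 626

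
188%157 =31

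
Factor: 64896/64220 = 2^5*3^1*5^(- 1 )*19^( - 1) = 96/95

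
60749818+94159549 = 154909367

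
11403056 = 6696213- - 4706843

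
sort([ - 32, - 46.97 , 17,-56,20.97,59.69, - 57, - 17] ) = [-57,-56, - 46.97, - 32, - 17, 17, 20.97,59.69] 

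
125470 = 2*62735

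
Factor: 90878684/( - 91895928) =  - 22719671/22973982 = -2^( - 1 )*3^( - 1)* 13^1*809^( - 1)*1223^1 * 1429^1*4733^( - 1 ) 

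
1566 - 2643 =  - 1077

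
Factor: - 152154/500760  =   - 79/260 = -2^(  -  2) *5^(- 1)*13^ ( - 1 )*79^1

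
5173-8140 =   -  2967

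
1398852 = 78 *17934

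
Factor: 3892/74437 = 2^2*7^1*11^(-1 )*67^( - 1 )*101^( - 1)*139^1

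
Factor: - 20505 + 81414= 60909 = 3^1*79^1*257^1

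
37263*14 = 521682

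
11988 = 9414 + 2574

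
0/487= 0= 0.00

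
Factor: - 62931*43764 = -2^2*3^2  *7^1*  11^1*521^1 * 1907^1=- 2754112284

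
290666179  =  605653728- 314987549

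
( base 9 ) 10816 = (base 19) 1104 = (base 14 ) 28C0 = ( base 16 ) 1c38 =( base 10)7224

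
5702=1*5702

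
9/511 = 9/511 = 0.02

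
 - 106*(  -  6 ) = 636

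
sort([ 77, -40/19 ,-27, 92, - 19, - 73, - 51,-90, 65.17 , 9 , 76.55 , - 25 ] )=[ - 90,- 73,  -  51, - 27, - 25, - 19,- 40/19, 9,65.17,76.55,  77, 92] 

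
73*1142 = 83366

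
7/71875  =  7/71875 = 0.00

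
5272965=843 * 6255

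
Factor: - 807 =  -3^1*269^1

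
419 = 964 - 545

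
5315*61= 324215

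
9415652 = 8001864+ 1413788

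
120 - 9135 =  - 9015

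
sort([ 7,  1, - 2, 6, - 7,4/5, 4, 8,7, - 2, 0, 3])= [  -  7, - 2,- 2, 0, 4/5, 1, 3, 4, 6, 7, 7 , 8]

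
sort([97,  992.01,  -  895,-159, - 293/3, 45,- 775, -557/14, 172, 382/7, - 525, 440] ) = [ - 895, - 775,  -  525, - 159, - 293/3,-557/14, 45, 382/7,97,172,440,992.01]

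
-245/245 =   -  1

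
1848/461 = 4 +4/461 = 4.01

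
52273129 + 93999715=146272844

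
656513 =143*4591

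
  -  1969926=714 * (- 2759) 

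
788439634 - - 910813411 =1699253045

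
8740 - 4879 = 3861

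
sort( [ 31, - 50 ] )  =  [ - 50, 31 ] 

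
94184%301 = 272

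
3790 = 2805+985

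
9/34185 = 3/11395 = 0.00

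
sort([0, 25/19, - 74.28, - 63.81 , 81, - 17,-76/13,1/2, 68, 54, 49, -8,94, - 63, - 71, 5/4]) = [ - 74.28,-71,-63.81,-63, - 17,-8 , - 76/13, 0,  1/2, 5/4,25/19, 49,54,68, 81, 94] 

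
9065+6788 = 15853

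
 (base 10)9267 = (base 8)22063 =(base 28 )BMR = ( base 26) dib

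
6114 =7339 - 1225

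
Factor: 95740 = 2^2*5^1*4787^1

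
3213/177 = 18 + 9/59 = 18.15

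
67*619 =41473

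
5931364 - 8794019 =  - 2862655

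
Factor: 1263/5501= 3^1*421^1*5501^(- 1)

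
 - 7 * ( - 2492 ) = 17444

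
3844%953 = 32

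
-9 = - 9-0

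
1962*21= 41202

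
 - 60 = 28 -88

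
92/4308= 23/1077 = 0.02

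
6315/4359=2105/1453 = 1.45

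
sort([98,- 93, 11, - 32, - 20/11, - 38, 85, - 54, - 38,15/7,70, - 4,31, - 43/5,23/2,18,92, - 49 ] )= [ - 93, - 54, - 49,-38, - 38 , - 32,-43/5, - 4, - 20/11 , 15/7, 11,23/2,  18,31,70,85, 92,98] 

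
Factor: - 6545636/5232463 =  -2^2 * 47^( - 1)*163^( - 1 )*409^1*683^( - 1 )*4001^1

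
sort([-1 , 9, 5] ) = [ - 1,5, 9]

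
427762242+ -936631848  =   - 508869606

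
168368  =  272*619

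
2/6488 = 1/3244 =0.00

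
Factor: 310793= 7^1*29^1*1531^1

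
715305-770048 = -54743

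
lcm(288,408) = 4896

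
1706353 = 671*2543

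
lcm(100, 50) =100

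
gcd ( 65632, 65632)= 65632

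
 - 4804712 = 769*( - 6248 ) 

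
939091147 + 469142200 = 1408233347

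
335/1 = 335 = 335.00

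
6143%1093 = 678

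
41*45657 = 1871937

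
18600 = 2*9300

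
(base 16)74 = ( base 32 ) 3k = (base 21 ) 5b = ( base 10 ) 116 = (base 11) a6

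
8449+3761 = 12210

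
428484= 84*5101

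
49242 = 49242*1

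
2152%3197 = 2152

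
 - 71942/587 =-123 + 259/587 = - 122.56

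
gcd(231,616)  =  77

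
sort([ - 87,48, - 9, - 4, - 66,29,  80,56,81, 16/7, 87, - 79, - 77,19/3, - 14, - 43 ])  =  [ - 87,  -  79  ,-77 , - 66 , - 43, - 14, - 9,-4 , 16/7,19/3,29,48,56  ,  80, 81, 87] 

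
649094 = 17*38182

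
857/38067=857/38067  =  0.02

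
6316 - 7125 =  - 809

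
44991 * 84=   3779244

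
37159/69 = 538 + 37/69 =538.54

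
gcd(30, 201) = 3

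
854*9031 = 7712474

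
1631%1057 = 574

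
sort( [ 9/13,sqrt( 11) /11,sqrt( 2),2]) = [sqrt( 11 ) /11,9/13 , sqrt (2), 2]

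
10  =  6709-6699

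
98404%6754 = 3848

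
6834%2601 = 1632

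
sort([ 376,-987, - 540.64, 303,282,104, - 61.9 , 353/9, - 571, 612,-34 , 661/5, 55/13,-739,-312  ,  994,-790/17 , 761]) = [ - 987,-739,  -  571,  -  540.64,  -  312, - 61.9, - 790/17, -34, 55/13,353/9,104, 661/5,  282,303, 376,612 , 761, 994 ] 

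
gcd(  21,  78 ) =3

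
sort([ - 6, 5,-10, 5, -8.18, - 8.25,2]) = [ - 10, - 8.25, - 8.18, - 6, 2, 5, 5]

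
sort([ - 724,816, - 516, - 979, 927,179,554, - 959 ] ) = [ - 979, - 959, - 724, - 516, 179,554,816, 927 ]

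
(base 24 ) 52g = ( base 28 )3l4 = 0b101110000000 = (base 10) 2944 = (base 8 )5600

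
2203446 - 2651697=  -  448251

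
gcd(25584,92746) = 2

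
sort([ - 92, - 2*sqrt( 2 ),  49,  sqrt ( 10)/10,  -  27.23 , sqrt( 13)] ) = [-92, - 27.23, - 2*sqrt( 2 ),sqrt( 10) /10,  sqrt( 13 ), 49 ] 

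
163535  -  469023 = - 305488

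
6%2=0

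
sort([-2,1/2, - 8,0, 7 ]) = [ -8, -2,0,1/2,7] 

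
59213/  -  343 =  - 173 + 18/49 = -172.63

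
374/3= 374/3= 124.67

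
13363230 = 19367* 690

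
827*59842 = 49489334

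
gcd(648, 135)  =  27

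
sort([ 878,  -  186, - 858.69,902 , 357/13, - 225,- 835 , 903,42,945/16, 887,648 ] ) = [ - 858.69,  -  835, - 225, - 186,357/13,42,945/16 , 648, 878,887,902,903]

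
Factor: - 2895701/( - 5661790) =2^( - 1) * 5^( - 1)*509^1*5689^1*566179^(-1)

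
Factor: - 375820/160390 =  - 2^1 * 19^1*23^1 * 373^(-1 ) = -874/373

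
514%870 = 514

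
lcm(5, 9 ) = 45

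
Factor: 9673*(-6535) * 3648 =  - 2^6*3^1*5^1  *  17^1*19^1*569^1*1307^1 = - 230601224640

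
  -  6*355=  - 2130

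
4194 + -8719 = - 4525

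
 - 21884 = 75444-97328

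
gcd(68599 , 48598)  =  1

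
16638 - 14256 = 2382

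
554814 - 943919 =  - 389105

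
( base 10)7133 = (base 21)g3e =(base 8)15735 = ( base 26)ae9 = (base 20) hgd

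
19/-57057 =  -1 + 3002/3003 = - 0.00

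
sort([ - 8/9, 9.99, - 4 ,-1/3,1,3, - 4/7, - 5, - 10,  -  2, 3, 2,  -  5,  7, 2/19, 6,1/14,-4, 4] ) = [ - 10, - 5, - 5,  -  4, - 4,- 2,-8/9, - 4/7,  -  1/3, 1/14,2/19,1,2, 3,3,4, 6,7, 9.99 ]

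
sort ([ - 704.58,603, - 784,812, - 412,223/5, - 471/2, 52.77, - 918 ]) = [ - 918, - 784, - 704.58, - 412, - 471/2,223/5, 52.77,603, 812] 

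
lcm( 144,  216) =432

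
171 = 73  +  98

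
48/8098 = 24/4049 = 0.01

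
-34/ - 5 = 6+4/5=6.80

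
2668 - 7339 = - 4671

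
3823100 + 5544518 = 9367618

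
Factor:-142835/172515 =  - 77/93=- 3^( - 1 )*7^1*11^1*31^( - 1 )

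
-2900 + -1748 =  - 4648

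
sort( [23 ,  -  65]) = [ - 65,23] 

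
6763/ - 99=- 6763/99 = -68.31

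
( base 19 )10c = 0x175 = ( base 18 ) 12D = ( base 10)373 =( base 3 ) 111211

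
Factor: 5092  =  2^2*19^1*67^1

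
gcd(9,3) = 3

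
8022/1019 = 8022/1019 = 7.87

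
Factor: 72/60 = 6/5 = 2^1*3^1*5^( - 1 )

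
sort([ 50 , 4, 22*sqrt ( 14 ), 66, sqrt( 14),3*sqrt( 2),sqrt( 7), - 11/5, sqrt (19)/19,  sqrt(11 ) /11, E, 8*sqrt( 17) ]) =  [ - 11/5, sqrt(19) /19 , sqrt ( 11)/11,sqrt(7) , E, sqrt( 14 ),4, 3*sqrt( 2) , 8 * sqrt(17),  50, 66,  22*sqrt( 14)]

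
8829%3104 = 2621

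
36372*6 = 218232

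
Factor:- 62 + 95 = 33 = 3^1*11^1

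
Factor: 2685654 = 2^1*3^2*31^1*4813^1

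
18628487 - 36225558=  - 17597071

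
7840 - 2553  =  5287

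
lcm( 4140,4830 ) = 28980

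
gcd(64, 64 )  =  64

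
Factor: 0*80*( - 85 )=0  =  0^1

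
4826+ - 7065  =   - 2239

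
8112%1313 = 234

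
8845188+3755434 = 12600622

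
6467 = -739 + 7206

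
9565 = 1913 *5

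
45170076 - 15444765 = 29725311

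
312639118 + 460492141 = 773131259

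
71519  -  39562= 31957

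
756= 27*28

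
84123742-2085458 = 82038284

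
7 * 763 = 5341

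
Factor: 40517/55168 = 2^( - 7 )*31^1* 431^( - 1)*1307^1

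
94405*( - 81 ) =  - 7646805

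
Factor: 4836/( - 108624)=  - 2^( - 2 )*13^1*73^(  -  1)  =  - 13/292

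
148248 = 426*348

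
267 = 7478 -7211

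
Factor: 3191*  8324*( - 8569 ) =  - 2^2*11^1 * 19^1*41^1 * 2081^1 * 3191^1  =  - 227608783996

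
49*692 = 33908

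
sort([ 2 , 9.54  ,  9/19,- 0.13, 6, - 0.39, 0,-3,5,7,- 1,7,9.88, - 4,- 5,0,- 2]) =[ - 5, - 4,-3,  -  2,  -  1, -0.39,-0.13,0,0,9/19,2,5,6,7,7, 9.54 , 9.88 ]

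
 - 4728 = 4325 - 9053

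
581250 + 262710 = 843960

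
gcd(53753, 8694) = 7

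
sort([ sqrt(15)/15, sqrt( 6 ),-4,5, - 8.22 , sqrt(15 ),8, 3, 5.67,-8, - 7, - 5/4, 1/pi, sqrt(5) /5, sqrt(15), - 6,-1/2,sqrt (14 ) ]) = [ - 8.22, - 8, - 7, -6, - 4, - 5/4,-1/2, sqrt(15) /15, 1/pi,sqrt(5)/5, sqrt(6 ), 3, sqrt(14), sqrt(15), sqrt( 15),5, 5.67, 8]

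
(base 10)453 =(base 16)1c5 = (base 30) F3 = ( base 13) 28B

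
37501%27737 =9764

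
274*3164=866936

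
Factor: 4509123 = 3^1*29^1 * 51829^1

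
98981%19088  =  3541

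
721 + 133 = 854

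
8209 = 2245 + 5964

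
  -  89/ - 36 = 2 + 17/36 = 2.47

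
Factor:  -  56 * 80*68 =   -  304640 = - 2^9*5^1*7^1 * 17^1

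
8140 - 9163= - 1023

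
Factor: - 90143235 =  - 3^2 * 5^1*7^1 *13^1*22013^1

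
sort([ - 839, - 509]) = [- 839,- 509]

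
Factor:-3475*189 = -3^3* 5^2  *7^1*139^1 = - 656775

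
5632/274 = 2816/137 = 20.55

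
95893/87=1102 + 19/87  =  1102.22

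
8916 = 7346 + 1570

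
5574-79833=  -  74259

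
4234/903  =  4234/903 = 4.69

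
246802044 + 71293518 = 318095562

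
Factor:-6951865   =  -5^1*23^1*61^1*991^1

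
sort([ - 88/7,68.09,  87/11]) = [ - 88/7,87/11 , 68.09 ] 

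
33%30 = 3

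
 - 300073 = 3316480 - 3616553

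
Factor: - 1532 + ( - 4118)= - 5650 = -  2^1 * 5^2 * 113^1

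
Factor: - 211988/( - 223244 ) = 7^ ( - 1)*17^( - 1) * 113^1 = 113/119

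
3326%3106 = 220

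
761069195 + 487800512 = 1248869707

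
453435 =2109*215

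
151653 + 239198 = 390851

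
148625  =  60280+88345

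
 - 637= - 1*637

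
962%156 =26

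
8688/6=1448  =  1448.00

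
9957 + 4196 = 14153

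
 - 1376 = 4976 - 6352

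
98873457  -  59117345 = 39756112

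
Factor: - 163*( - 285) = 46455= 3^1*  5^1*19^1*163^1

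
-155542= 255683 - 411225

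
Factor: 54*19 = 1026  =  2^1*3^3* 19^1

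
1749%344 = 29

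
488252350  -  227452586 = 260799764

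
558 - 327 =231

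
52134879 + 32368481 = 84503360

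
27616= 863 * 32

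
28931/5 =28931/5= 5786.20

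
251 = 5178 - 4927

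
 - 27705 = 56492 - 84197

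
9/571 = 9/571   =  0.02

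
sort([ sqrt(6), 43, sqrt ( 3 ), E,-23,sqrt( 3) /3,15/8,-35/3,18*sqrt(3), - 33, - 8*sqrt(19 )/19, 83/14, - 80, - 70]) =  [-80,-70,-33 , - 23, - 35/3, - 8*sqrt( 19 )/19 , sqrt(3)/3,  sqrt( 3 ), 15/8, sqrt(6 ), E, 83/14, 18*sqrt (3 ), 43] 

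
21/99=7/33  =  0.21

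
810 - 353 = 457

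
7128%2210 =498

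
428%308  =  120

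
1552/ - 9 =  -173+5/9  =  -172.44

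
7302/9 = 2434/3 = 811.33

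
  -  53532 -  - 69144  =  15612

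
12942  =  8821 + 4121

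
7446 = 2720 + 4726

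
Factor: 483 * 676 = 326508=2^2*3^1 * 7^1*13^2*23^1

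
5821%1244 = 845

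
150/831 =50/277 = 0.18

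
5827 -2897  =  2930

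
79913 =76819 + 3094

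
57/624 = 19/208=0.09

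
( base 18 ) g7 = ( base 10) 295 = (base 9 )357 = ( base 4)10213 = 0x127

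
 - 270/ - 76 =3 + 21/38= 3.55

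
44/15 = 2 + 14/15  =  2.93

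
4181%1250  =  431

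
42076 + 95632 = 137708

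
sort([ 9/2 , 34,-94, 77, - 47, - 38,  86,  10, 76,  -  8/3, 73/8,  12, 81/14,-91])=[-94 ,  -  91,  -  47, - 38,  -  8/3, 9/2, 81/14,  73/8,  10, 12,34,76,77,86]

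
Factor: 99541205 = 5^1*17^1*1171073^1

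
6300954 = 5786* 1089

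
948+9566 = 10514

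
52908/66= 801+7/11 = 801.64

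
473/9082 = 473/9082=0.05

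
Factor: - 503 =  - 503^1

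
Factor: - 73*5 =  - 5^1*73^1 = - 365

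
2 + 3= 5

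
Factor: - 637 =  - 7^2*13^1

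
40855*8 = 326840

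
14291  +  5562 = 19853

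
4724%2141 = 442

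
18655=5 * 3731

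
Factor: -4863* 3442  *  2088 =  - 2^4*3^3 * 29^1*1621^1*1721^1 = - 34949875248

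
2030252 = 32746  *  62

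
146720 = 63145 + 83575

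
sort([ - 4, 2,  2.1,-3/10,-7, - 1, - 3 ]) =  [- 7, - 4,- 3,-1,-3/10, 2,2.1]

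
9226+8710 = 17936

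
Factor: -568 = -2^3*71^1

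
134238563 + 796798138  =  931036701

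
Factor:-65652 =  - 2^2 * 3^1* 5471^1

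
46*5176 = 238096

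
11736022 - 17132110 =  - 5396088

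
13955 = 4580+9375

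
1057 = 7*151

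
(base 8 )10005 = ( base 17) E34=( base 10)4101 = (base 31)489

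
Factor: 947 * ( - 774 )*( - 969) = 2^1*3^3*17^1  *  19^1*43^1*947^1 = 710255682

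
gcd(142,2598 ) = 2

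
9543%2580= 1803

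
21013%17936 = 3077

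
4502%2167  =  168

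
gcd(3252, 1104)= 12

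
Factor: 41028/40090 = 20514/20045 = 2^1 * 3^1*5^( - 1 )*13^1*19^( - 1)*211^ (-1)*263^1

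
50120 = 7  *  7160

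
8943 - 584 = 8359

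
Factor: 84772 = 2^2*21193^1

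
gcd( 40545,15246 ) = 9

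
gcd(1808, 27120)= 1808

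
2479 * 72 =178488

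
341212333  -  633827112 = -292614779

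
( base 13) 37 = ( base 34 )1C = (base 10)46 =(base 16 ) 2E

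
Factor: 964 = 2^2 *241^1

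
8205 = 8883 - 678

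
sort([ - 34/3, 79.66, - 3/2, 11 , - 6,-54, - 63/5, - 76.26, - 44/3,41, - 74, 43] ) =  [ - 76.26, - 74, - 54, - 44/3, - 63/5, - 34/3,-6, - 3/2, 11, 41,  43, 79.66] 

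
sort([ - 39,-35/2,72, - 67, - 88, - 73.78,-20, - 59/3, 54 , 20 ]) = [ - 88,-73.78  , - 67, - 39,  -  20, - 59/3, - 35/2,20,54,72]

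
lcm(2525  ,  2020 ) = 10100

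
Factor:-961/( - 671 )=11^ ( - 1)*31^2*61^( - 1 )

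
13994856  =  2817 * 4968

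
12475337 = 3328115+9147222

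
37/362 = 37/362 = 0.10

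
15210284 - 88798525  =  -73588241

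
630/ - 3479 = - 90/497=- 0.18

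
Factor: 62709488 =2^4*83^1 * 47221^1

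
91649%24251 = 18896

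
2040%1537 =503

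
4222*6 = 25332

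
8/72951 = 8/72951= 0.00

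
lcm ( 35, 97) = 3395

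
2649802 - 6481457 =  - 3831655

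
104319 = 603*173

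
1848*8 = 14784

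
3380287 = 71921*47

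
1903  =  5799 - 3896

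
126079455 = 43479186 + 82600269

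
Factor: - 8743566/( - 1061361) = 2^1*3^( - 1 )*7^( - 1)*13^1*17^ ( - 1)*991^(-1)*112097^1 = 2914522/353787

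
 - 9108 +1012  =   - 8096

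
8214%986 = 326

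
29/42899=29/42899 = 0.00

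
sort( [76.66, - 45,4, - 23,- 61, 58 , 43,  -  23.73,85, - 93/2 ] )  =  [ - 61, - 93/2, - 45, - 23.73, - 23, 4, 43, 58,76.66, 85] 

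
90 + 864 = 954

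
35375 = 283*125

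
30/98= 15/49=0.31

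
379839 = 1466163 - 1086324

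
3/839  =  3/839 = 0.00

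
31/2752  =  31/2752  =  0.01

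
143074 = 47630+95444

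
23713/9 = 2634  +  7/9 = 2634.78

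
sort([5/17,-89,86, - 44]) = [ - 89, - 44,5/17,86] 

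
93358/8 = 46679/4 = 11669.75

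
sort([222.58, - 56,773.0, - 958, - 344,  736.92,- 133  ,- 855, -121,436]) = [ - 958, - 855, - 344, - 133 ,-121,  -  56,222.58,436,736.92,773.0] 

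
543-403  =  140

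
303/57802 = 303/57802 = 0.01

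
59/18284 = 59/18284= 0.00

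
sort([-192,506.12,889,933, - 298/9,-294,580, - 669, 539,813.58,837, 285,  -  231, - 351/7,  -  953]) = [ - 953, - 669, - 294, - 231, - 192, - 351/7,-298/9,285,506.12,539, 580, 813.58,837 , 889,933]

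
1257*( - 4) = -5028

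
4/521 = 4/521= 0.01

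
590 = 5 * 118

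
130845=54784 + 76061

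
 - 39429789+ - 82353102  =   - 121782891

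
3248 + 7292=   10540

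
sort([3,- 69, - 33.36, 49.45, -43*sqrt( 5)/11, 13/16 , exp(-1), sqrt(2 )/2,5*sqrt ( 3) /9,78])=[ - 69, - 33.36, - 43*sqrt( 5) /11,exp( - 1 ), sqrt( 2)/2,13/16,5*sqrt( 3 ) /9,3, 49.45, 78 ]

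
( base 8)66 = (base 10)54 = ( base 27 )20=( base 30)1O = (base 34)1K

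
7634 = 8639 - 1005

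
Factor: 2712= 2^3*3^1*113^1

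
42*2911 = 122262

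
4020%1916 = 188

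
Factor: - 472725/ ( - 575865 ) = 5^1*11^1*67^( - 1)=55/67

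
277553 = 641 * 433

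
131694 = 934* 141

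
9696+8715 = 18411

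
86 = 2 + 84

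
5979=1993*3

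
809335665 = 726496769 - - 82838896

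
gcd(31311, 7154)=49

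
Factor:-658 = - 2^1*7^1*47^1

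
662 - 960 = -298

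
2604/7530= 434/1255 = 0.35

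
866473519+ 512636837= 1379110356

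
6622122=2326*2847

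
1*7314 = 7314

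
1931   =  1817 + 114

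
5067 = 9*563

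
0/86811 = 0 = 0.00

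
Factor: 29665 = 5^1*17^1*349^1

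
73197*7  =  512379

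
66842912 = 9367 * 7136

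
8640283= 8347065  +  293218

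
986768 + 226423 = 1213191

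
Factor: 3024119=7^1*41^2*257^1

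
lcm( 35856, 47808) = 143424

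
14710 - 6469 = 8241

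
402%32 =18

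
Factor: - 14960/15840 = -2^ ( - 1)*3^( - 2 ) * 17^1= - 17/18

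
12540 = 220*57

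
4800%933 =135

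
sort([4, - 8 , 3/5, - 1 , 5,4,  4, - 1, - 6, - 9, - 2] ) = [ - 9,-8,- 6, - 2, - 1, - 1,3/5, 4, 4,4,5]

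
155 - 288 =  - 133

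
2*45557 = 91114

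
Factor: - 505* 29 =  - 14645   =  -5^1 *29^1 * 101^1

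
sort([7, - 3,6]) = [-3, 6, 7]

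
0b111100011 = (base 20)143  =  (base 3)122220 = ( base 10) 483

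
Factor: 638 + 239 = 877^1=877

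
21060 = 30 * 702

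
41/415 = 41/415 = 0.10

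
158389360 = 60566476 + 97822884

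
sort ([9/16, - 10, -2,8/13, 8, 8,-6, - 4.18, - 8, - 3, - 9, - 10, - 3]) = [ -10, - 10,- 9, - 8,-6, - 4.18, - 3, - 3, -2,9/16,8/13, 8 , 8 ] 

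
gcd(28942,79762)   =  2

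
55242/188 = 27621/94 = 293.84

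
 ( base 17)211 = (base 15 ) 29b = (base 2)1001010100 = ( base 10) 596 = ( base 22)152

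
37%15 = 7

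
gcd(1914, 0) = 1914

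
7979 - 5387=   2592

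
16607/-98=-170 + 53/98= -169.46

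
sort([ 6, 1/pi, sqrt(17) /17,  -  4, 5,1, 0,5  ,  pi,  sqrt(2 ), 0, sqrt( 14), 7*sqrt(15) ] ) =[-4,0, 0, sqrt( 17 ) /17,1/pi, 1,sqrt(2), pi,sqrt (14),  5,5,6,  7*sqrt( 15 ) ]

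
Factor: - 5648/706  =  -8 = - 2^3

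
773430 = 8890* 87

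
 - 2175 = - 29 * 75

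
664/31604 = 166/7901= 0.02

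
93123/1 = 93123 = 93123.00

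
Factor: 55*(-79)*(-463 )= 5^1*11^1*79^1*463^1= 2011735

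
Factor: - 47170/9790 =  - 53/11 = -11^( - 1 )*53^1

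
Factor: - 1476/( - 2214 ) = 2/3 = 2^1*3^( - 1 ) 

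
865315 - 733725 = 131590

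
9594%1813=529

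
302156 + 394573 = 696729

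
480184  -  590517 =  - 110333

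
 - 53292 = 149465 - 202757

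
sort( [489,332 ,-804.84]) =[ - 804.84 , 332,489] 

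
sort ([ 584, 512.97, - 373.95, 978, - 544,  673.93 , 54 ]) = [-544 ,-373.95,54,512.97, 584, 673.93 , 978]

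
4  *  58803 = 235212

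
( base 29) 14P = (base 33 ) TP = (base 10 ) 982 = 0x3d6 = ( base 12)69A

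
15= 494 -479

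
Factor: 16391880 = 2^3 * 3^2*5^1  *  45533^1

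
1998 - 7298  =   - 5300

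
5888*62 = 365056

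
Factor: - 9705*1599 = - 3^2*5^1*13^1*41^1*647^1=- 15518295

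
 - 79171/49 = -1616  +  13/49 = - 1615.73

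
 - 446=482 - 928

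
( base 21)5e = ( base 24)4n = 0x77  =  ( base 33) 3k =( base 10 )119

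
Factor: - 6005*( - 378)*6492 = 14736125880= 2^3*3^4*5^1*7^1*541^1*1201^1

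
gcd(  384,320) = 64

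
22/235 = 22/235 = 0.09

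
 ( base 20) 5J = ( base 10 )119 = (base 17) 70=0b1110111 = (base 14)87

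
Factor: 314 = 2^1  *157^1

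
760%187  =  12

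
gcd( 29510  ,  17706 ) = 5902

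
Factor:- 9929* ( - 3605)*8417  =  5^1*7^1*19^1*103^1*443^1*9929^1 = 301278476765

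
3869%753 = 104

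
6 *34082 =204492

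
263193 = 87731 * 3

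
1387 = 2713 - 1326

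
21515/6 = 21515/6 = 3585.83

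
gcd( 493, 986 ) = 493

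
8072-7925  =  147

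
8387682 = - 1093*( - 7674)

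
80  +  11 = 91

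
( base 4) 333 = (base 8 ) 77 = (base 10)63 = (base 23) 2H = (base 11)58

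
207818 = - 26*( - 7993)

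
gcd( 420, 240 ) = 60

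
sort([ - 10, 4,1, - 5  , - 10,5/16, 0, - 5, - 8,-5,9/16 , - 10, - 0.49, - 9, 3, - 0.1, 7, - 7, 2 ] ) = [ -10,-10, - 10, -9, - 8, - 7 , - 5, - 5 , - 5, - 0.49, - 0.1,0,5/16 , 9/16, 1,2 , 3, 4,7 ] 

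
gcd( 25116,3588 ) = 3588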